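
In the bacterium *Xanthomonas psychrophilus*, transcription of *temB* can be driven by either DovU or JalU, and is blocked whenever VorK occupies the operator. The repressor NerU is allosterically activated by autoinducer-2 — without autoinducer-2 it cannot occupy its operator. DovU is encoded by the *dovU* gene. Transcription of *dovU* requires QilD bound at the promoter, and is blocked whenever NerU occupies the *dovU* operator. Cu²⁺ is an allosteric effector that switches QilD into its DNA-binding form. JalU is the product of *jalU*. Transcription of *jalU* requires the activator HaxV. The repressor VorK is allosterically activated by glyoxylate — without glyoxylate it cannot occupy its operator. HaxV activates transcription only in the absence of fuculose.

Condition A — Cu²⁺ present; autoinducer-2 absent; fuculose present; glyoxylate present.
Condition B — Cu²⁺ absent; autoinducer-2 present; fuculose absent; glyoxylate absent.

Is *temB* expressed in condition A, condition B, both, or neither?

B only

Condition A:
Cu²⁺ is present, so QilD is active.
Autoinducer-2 is absent, so NerU is inactive.
No repressor is bound and QilD is active, so *dovU* is transcribed.
So DovU is produced and active.
Fuculose is present, so HaxV is inactive.
Required activator HaxV is absent, so *jalU* is not transcribed.
So JalU is not produced.
Glyoxylate is present, so VorK is active.
With repressor VorK bound, *temB* is not transcribed.
→ *temB* is OFF in A.
Condition B:
Cu²⁺ is absent, so QilD is inactive.
Autoinducer-2 is present, so NerU is active.
With repressor NerU bound, *dovU* is not transcribed.
So DovU is not produced.
Fuculose is absent, so HaxV is active.
No repressor is bound and HaxV is active, so *jalU* is transcribed.
So JalU is produced and active.
Glyoxylate is absent, so VorK is inactive.
Activator JalU is present, so *temB* is transcribed.
→ *temB* is ON in B.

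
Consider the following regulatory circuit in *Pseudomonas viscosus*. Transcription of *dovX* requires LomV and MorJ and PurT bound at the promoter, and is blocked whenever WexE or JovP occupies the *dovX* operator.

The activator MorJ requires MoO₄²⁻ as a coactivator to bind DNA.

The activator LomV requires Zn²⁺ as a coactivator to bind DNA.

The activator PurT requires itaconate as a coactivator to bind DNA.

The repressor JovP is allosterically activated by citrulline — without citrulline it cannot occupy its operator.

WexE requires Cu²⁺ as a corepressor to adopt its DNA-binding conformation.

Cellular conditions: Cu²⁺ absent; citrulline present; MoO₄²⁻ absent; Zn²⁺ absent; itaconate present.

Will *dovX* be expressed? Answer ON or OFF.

Cu²⁺ is absent, so WexE is inactive.
Zn²⁺ is absent, so LomV is inactive.
Citrulline is present, so JovP is active.
MoO₄²⁻ is absent, so MorJ is inactive.
Itaconate is present, so PurT is active.
With repressor JovP bound, *dovX* is not transcribed.

OFF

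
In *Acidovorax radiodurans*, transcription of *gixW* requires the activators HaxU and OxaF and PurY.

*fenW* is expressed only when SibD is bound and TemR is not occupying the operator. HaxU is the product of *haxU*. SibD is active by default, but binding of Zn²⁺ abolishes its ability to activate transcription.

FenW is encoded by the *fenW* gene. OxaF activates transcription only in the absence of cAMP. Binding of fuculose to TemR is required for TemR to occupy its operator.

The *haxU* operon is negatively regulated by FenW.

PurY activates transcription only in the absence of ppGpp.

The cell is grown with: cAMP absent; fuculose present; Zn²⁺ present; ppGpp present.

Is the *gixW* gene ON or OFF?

OFF

Zn²⁺ is present, so SibD is inactive.
Fuculose is present, so TemR is active.
With repressor TemR bound, *fenW* is not transcribed.
So FenW is not produced.
With no repressor bound, *haxU* is transcribed.
So HaxU is produced and active.
cAMP is absent, so OxaF is active.
ppGpp is present, so PurY is inactive.
Required activator PurY is absent, so *gixW* is not transcribed.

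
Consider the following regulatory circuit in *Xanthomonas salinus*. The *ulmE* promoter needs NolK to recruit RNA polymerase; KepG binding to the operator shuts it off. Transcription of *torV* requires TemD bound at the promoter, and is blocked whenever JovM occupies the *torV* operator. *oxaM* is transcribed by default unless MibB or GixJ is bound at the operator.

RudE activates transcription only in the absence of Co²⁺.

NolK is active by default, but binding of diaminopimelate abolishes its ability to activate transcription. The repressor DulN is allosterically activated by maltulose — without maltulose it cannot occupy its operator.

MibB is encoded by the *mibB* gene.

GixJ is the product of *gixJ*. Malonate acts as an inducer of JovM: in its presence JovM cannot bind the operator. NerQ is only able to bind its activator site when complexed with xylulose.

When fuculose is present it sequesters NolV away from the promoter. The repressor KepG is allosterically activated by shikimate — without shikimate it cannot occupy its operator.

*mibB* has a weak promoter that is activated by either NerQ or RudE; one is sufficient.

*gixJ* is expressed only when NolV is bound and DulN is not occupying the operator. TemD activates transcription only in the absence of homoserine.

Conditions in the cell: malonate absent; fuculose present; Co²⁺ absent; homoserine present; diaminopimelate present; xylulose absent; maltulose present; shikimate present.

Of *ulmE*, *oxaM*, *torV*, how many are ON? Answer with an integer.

0

Shikimate is present, so KepG is active.
Diaminopimelate is present, so NolK is inactive.
With repressor KepG bound, *ulmE* is not transcribed.
→ *ulmE* is OFF.
Xylulose is absent, so NerQ is inactive.
Co²⁺ is absent, so RudE is active.
Activator RudE is present, so *mibB* is transcribed.
So MibB is produced and active.
Maltulose is present, so DulN is active.
Fuculose is present, so NolV is inactive.
With repressor DulN bound, *gixJ* is not transcribed.
So GixJ is not produced.
With repressor MibB bound, *oxaM* is not transcribed.
→ *oxaM* is OFF.
Malonate is absent, so JovM is active.
Homoserine is present, so TemD is inactive.
With repressor JovM bound, *torV* is not transcribed.
→ *torV* is OFF.
0 of the 3 genes are transcribed.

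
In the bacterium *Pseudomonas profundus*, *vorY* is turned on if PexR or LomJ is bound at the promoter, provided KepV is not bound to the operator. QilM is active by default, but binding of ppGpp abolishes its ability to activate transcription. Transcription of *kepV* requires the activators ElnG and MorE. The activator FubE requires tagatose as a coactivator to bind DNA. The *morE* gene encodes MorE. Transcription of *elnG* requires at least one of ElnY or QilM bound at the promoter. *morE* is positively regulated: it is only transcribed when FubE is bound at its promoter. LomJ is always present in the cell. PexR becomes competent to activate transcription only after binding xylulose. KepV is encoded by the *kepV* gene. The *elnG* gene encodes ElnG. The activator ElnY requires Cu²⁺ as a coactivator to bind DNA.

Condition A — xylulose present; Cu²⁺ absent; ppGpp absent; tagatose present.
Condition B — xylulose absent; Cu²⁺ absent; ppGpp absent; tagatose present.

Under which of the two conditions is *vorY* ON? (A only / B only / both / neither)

neither

Condition A:
Xylulose is present, so PexR is active.
LomJ is produced constitutively and is active.
Cu²⁺ is absent, so ElnY is inactive.
ppGpp is absent, so QilM is active.
Activator QilM is present, so *elnG* is transcribed.
So ElnG is produced and active.
Tagatose is present, so FubE is active.
No repressor is bound and FubE is active, so *morE* is transcribed.
So MorE is produced and active.
No repressor is bound and ElnG and MorE are active, so *kepV* is transcribed.
So KepV is produced and active.
With repressor KepV bound, *vorY* is not transcribed.
→ *vorY* is OFF in A.
Condition B:
Xylulose is absent, so PexR is inactive.
LomJ is produced constitutively and is active.
Cu²⁺ is absent, so ElnY is inactive.
ppGpp is absent, so QilM is active.
Activator QilM is present, so *elnG* is transcribed.
So ElnG is produced and active.
Tagatose is present, so FubE is active.
No repressor is bound and FubE is active, so *morE* is transcribed.
So MorE is produced and active.
No repressor is bound and ElnG and MorE are active, so *kepV* is transcribed.
So KepV is produced and active.
With repressor KepV bound, *vorY* is not transcribed.
→ *vorY* is OFF in B.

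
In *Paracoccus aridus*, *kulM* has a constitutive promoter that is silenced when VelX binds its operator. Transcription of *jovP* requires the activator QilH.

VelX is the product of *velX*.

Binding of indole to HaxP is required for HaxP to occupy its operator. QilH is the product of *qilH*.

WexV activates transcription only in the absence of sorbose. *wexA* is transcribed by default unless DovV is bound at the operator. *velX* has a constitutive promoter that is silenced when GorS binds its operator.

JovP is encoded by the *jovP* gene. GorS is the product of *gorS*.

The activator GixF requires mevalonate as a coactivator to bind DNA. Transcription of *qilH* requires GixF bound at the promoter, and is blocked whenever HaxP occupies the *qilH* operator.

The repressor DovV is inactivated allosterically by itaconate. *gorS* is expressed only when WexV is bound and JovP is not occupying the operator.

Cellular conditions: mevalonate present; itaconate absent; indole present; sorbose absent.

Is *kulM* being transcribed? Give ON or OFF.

Indole is present, so HaxP is active.
Mevalonate is present, so GixF is active.
With repressor HaxP bound, *qilH* is not transcribed.
So QilH is not produced.
Required activator QilH is absent, so *jovP* is not transcribed.
So JovP is not produced.
Sorbose is absent, so WexV is active.
No repressor is bound and WexV is active, so *gorS* is transcribed.
So GorS is produced and active.
With repressor GorS bound, *velX* is not transcribed.
So VelX is not produced.
With no repressor bound, *kulM* is transcribed.

ON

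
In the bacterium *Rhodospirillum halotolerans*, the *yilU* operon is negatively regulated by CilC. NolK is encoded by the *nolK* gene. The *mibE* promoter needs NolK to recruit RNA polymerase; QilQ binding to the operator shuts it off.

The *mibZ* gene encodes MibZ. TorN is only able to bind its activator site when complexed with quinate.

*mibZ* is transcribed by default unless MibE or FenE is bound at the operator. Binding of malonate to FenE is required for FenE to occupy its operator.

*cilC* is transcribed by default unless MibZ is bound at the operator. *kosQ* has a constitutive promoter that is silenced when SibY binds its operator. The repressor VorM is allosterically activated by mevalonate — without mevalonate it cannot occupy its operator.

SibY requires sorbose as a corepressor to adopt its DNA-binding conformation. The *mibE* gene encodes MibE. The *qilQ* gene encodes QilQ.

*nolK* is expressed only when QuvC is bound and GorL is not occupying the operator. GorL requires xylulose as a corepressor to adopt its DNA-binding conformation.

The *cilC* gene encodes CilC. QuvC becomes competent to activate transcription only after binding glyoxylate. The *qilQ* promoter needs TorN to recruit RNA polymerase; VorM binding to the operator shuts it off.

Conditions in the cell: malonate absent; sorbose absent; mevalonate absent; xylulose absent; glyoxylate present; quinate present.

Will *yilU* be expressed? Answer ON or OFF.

ON

Quinate is present, so TorN is active.
Mevalonate is absent, so VorM is inactive.
No repressor is bound and TorN is active, so *qilQ* is transcribed.
So QilQ is produced and active.
Glyoxylate is present, so QuvC is active.
Xylulose is absent, so GorL is inactive.
No repressor is bound and QuvC is active, so *nolK* is transcribed.
So NolK is produced and active.
With repressor QilQ bound, *mibE* is not transcribed.
So MibE is not produced.
Malonate is absent, so FenE is inactive.
With no repressor bound, *mibZ* is transcribed.
So MibZ is produced and active.
With repressor MibZ bound, *cilC* is not transcribed.
So CilC is not produced.
With no repressor bound, *yilU* is transcribed.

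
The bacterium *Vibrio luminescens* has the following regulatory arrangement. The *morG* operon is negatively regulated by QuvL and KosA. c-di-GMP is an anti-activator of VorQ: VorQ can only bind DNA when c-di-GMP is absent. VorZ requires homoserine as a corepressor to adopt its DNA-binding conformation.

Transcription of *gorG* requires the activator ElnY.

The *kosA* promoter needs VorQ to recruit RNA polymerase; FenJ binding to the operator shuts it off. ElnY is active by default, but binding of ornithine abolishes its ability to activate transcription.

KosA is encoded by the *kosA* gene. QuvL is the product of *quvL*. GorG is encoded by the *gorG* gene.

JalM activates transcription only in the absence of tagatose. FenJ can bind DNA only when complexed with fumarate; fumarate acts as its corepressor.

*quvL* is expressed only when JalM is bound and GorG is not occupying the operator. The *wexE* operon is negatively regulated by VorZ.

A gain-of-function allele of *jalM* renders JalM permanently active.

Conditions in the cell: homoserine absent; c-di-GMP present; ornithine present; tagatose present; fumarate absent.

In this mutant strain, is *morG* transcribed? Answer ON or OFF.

Ornithine is present, so ElnY is inactive.
Required activator ElnY is absent, so *gorG* is not transcribed.
So GorG is not produced.
JalM is constitutively active in this strain.
No repressor is bound and JalM is active, so *quvL* is transcribed.
So QuvL is produced and active.
c-di-GMP is present, so VorQ is inactive.
Fumarate is absent, so FenJ is inactive.
Required activator VorQ is absent, so *kosA* is not transcribed.
So KosA is not produced.
With repressor QuvL bound, *morG* is not transcribed.

OFF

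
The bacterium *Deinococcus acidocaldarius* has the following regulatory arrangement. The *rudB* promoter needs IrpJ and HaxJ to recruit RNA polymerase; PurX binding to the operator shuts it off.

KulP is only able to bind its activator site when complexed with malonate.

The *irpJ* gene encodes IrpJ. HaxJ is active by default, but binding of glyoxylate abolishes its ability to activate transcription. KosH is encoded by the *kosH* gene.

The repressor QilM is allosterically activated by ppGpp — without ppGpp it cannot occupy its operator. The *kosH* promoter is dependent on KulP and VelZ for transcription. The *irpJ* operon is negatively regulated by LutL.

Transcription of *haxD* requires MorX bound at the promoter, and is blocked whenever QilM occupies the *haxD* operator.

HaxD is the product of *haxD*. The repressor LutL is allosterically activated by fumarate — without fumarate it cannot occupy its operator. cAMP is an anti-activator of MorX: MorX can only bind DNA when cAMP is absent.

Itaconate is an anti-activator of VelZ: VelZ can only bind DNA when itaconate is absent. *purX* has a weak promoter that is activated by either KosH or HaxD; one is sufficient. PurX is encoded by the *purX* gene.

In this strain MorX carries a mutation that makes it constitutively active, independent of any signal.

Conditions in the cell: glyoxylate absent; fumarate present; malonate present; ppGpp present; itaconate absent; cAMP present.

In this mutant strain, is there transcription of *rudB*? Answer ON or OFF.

OFF

Malonate is present, so KulP is active.
Itaconate is absent, so VelZ is active.
No repressor is bound and KulP and VelZ are active, so *kosH* is transcribed.
So KosH is produced and active.
MorX is constitutively active in this strain.
ppGpp is present, so QilM is active.
With repressor QilM bound, *haxD* is not transcribed.
So HaxD is not produced.
Activator KosH is present, so *purX* is transcribed.
So PurX is produced and active.
Fumarate is present, so LutL is active.
With repressor LutL bound, *irpJ* is not transcribed.
So IrpJ is not produced.
Glyoxylate is absent, so HaxJ is active.
With repressor PurX bound, *rudB* is not transcribed.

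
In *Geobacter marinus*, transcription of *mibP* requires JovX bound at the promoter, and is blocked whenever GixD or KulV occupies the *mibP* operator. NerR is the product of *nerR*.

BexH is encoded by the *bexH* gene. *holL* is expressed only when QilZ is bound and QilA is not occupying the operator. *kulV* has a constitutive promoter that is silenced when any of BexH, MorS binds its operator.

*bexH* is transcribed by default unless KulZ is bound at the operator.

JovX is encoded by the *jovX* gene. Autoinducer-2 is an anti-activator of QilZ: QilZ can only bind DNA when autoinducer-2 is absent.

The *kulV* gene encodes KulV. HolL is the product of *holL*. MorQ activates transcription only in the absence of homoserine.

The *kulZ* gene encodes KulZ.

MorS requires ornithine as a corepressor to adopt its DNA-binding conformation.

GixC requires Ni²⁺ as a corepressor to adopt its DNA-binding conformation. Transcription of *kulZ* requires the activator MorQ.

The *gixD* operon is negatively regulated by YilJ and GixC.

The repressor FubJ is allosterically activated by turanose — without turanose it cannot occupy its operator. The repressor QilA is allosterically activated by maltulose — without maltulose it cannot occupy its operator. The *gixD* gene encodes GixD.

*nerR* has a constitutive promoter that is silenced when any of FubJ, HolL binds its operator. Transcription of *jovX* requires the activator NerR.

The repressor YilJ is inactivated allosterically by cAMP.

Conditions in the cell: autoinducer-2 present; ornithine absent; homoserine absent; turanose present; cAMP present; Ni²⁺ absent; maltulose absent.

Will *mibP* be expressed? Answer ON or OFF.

cAMP is present, so YilJ is inactive.
Ni²⁺ is absent, so GixC is inactive.
With no repressor bound, *gixD* is transcribed.
So GixD is produced and active.
Turanose is present, so FubJ is active.
Maltulose is absent, so QilA is inactive.
Autoinducer-2 is present, so QilZ is inactive.
Required activator QilZ is absent, so *holL* is not transcribed.
So HolL is not produced.
With repressor FubJ bound, *nerR* is not transcribed.
So NerR is not produced.
Required activator NerR is absent, so *jovX* is not transcribed.
So JovX is not produced.
Homoserine is absent, so MorQ is active.
No repressor is bound and MorQ is active, so *kulZ* is transcribed.
So KulZ is produced and active.
With repressor KulZ bound, *bexH* is not transcribed.
So BexH is not produced.
Ornithine is absent, so MorS is inactive.
With no repressor bound, *kulV* is transcribed.
So KulV is produced and active.
With repressor GixD bound, *mibP* is not transcribed.

OFF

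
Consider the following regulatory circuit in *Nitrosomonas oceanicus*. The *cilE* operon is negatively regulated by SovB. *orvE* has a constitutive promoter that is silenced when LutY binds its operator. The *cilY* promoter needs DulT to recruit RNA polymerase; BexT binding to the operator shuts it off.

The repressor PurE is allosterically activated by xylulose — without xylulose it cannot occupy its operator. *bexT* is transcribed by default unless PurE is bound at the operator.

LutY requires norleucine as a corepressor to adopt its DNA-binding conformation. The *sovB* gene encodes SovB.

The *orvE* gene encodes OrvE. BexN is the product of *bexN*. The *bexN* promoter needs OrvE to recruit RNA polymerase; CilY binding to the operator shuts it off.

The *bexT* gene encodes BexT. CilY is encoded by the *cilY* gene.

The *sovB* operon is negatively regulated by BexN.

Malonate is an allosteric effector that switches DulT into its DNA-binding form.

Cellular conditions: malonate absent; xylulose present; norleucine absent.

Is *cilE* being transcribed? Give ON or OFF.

Xylulose is present, so PurE is active.
With repressor PurE bound, *bexT* is not transcribed.
So BexT is not produced.
Malonate is absent, so DulT is inactive.
Required activator DulT is absent, so *cilY* is not transcribed.
So CilY is not produced.
Norleucine is absent, so LutY is inactive.
With no repressor bound, *orvE* is transcribed.
So OrvE is produced and active.
No repressor is bound and OrvE is active, so *bexN* is transcribed.
So BexN is produced and active.
With repressor BexN bound, *sovB* is not transcribed.
So SovB is not produced.
With no repressor bound, *cilE* is transcribed.

ON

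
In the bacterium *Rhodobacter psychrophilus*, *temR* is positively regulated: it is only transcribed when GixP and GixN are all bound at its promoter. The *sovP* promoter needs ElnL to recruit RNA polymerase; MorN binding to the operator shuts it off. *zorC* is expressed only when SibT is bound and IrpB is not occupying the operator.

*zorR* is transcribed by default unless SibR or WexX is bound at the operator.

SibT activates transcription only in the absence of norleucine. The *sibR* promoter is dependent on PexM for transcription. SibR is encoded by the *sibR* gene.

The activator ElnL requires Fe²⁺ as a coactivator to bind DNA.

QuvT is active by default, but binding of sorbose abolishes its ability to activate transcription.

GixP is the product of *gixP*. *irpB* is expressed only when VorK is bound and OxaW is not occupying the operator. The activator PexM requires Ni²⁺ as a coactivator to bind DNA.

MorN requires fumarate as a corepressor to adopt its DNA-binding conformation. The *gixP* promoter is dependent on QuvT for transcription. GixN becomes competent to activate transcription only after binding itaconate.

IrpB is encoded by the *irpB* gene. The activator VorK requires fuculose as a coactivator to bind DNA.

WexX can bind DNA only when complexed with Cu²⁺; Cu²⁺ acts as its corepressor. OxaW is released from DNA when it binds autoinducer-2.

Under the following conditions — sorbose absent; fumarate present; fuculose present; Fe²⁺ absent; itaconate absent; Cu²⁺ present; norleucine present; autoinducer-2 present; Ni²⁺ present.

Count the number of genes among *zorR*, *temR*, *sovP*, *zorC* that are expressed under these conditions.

Ni²⁺ is present, so PexM is active.
No repressor is bound and PexM is active, so *sibR* is transcribed.
So SibR is produced and active.
Cu²⁺ is present, so WexX is active.
With repressor SibR bound, *zorR* is not transcribed.
→ *zorR* is OFF.
Sorbose is absent, so QuvT is active.
No repressor is bound and QuvT is active, so *gixP* is transcribed.
So GixP is produced and active.
Itaconate is absent, so GixN is inactive.
Required activator GixN is absent, so *temR* is not transcribed.
→ *temR* is OFF.
Fe²⁺ is absent, so ElnL is inactive.
Fumarate is present, so MorN is active.
With repressor MorN bound, *sovP* is not transcribed.
→ *sovP* is OFF.
Autoinducer-2 is present, so OxaW is inactive.
Fuculose is present, so VorK is active.
No repressor is bound and VorK is active, so *irpB* is transcribed.
So IrpB is produced and active.
Norleucine is present, so SibT is inactive.
With repressor IrpB bound, *zorC* is not transcribed.
→ *zorC* is OFF.
0 of the 4 genes are transcribed.

0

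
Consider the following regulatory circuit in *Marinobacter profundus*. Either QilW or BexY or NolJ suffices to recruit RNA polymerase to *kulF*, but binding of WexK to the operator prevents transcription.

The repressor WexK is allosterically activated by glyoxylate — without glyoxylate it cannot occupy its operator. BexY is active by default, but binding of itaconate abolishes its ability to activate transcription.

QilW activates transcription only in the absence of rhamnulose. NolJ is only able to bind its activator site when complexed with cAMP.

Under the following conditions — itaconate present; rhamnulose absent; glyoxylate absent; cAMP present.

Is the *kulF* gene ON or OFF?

ON

Rhamnulose is absent, so QilW is active.
Itaconate is present, so BexY is inactive.
cAMP is present, so NolJ is active.
Glyoxylate is absent, so WexK is inactive.
Activator QilW is present, so *kulF* is transcribed.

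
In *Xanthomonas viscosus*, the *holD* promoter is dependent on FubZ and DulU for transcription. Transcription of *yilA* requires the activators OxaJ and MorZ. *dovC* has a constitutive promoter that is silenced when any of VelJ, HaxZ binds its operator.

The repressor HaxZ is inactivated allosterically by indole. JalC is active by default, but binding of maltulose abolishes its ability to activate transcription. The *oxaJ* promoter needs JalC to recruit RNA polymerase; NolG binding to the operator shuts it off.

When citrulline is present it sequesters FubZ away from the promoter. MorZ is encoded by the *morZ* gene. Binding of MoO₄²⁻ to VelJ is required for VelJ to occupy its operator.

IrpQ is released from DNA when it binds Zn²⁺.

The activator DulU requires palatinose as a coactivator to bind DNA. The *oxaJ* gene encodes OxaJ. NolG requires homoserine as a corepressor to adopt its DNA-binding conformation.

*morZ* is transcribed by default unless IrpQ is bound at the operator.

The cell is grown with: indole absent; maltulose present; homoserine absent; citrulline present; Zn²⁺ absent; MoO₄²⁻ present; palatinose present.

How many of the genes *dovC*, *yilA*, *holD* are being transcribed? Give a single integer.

0

MoO₄²⁻ is present, so VelJ is active.
Indole is absent, so HaxZ is active.
With repressor VelJ bound, *dovC* is not transcribed.
→ *dovC* is OFF.
Homoserine is absent, so NolG is inactive.
Maltulose is present, so JalC is inactive.
Required activator JalC is absent, so *oxaJ* is not transcribed.
So OxaJ is not produced.
Zn²⁺ is absent, so IrpQ is active.
With repressor IrpQ bound, *morZ* is not transcribed.
So MorZ is not produced.
Required activator OxaJ is absent, so *yilA* is not transcribed.
→ *yilA* is OFF.
Citrulline is present, so FubZ is inactive.
Palatinose is present, so DulU is active.
Required activator FubZ is absent, so *holD* is not transcribed.
→ *holD* is OFF.
0 of the 3 genes are transcribed.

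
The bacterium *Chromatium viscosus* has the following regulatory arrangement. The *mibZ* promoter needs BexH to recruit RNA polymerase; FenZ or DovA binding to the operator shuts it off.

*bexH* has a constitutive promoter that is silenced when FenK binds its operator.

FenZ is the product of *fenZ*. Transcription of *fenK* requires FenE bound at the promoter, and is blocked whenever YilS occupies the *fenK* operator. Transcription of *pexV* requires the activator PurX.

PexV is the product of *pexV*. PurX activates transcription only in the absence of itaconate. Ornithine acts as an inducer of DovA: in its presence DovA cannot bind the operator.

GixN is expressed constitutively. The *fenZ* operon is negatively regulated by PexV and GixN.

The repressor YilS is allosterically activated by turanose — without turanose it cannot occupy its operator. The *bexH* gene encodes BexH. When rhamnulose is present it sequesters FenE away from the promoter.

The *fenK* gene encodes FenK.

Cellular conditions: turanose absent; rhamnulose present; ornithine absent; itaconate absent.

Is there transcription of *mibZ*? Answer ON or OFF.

Itaconate is absent, so PurX is active.
No repressor is bound and PurX is active, so *pexV* is transcribed.
So PexV is produced and active.
GixN is produced constitutively and is active.
With repressor PexV bound, *fenZ* is not transcribed.
So FenZ is not produced.
Rhamnulose is present, so FenE is inactive.
Turanose is absent, so YilS is inactive.
Required activator FenE is absent, so *fenK* is not transcribed.
So FenK is not produced.
With no repressor bound, *bexH* is transcribed.
So BexH is produced and active.
Ornithine is absent, so DovA is active.
With repressor DovA bound, *mibZ* is not transcribed.

OFF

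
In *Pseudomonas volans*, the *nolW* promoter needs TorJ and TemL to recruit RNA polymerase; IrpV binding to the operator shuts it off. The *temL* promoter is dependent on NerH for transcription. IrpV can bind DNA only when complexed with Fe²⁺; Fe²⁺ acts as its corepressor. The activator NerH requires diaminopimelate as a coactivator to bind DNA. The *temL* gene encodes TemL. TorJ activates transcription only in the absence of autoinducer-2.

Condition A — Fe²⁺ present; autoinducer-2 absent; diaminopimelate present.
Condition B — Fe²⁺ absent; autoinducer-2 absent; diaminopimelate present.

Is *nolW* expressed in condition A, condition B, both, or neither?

Condition A:
Fe²⁺ is present, so IrpV is active.
Autoinducer-2 is absent, so TorJ is active.
Diaminopimelate is present, so NerH is active.
No repressor is bound and NerH is active, so *temL* is transcribed.
So TemL is produced and active.
With repressor IrpV bound, *nolW* is not transcribed.
→ *nolW* is OFF in A.
Condition B:
Fe²⁺ is absent, so IrpV is inactive.
Autoinducer-2 is absent, so TorJ is active.
Diaminopimelate is present, so NerH is active.
No repressor is bound and NerH is active, so *temL* is transcribed.
So TemL is produced and active.
No repressor is bound and TorJ and TemL are active, so *nolW* is transcribed.
→ *nolW* is ON in B.

B only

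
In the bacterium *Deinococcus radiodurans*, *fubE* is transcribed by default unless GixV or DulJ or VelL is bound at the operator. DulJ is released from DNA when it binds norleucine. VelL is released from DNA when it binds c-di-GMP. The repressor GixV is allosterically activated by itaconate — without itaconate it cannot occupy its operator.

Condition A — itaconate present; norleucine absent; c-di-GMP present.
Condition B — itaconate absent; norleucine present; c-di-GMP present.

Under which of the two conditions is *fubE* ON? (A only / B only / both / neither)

Condition A:
Itaconate is present, so GixV is active.
Norleucine is absent, so DulJ is active.
c-di-GMP is present, so VelL is inactive.
With repressor GixV bound, *fubE* is not transcribed.
→ *fubE* is OFF in A.
Condition B:
Itaconate is absent, so GixV is inactive.
Norleucine is present, so DulJ is inactive.
c-di-GMP is present, so VelL is inactive.
With no repressor bound, *fubE* is transcribed.
→ *fubE* is ON in B.

B only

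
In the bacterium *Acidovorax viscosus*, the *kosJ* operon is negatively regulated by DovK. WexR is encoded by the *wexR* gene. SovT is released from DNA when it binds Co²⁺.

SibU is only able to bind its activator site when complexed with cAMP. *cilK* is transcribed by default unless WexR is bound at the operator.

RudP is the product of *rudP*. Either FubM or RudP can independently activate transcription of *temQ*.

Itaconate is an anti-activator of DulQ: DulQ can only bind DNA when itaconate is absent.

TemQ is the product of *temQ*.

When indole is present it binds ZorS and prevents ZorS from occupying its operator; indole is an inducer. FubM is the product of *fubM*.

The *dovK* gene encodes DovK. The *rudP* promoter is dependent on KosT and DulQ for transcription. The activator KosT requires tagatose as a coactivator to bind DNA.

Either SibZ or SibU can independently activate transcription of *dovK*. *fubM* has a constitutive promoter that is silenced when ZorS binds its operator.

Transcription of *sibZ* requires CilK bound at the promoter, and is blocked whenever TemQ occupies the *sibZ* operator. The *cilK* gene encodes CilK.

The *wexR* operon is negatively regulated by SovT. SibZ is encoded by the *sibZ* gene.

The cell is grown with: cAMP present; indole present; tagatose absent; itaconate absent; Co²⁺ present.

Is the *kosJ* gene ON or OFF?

Indole is present, so ZorS is inactive.
With no repressor bound, *fubM* is transcribed.
So FubM is produced and active.
Tagatose is absent, so KosT is inactive.
Itaconate is absent, so DulQ is active.
Required activator KosT is absent, so *rudP* is not transcribed.
So RudP is not produced.
Activator FubM is present, so *temQ* is transcribed.
So TemQ is produced and active.
Co²⁺ is present, so SovT is inactive.
With no repressor bound, *wexR* is transcribed.
So WexR is produced and active.
With repressor WexR bound, *cilK* is not transcribed.
So CilK is not produced.
With repressor TemQ bound, *sibZ* is not transcribed.
So SibZ is not produced.
cAMP is present, so SibU is active.
Activator SibU is present, so *dovK* is transcribed.
So DovK is produced and active.
With repressor DovK bound, *kosJ* is not transcribed.

OFF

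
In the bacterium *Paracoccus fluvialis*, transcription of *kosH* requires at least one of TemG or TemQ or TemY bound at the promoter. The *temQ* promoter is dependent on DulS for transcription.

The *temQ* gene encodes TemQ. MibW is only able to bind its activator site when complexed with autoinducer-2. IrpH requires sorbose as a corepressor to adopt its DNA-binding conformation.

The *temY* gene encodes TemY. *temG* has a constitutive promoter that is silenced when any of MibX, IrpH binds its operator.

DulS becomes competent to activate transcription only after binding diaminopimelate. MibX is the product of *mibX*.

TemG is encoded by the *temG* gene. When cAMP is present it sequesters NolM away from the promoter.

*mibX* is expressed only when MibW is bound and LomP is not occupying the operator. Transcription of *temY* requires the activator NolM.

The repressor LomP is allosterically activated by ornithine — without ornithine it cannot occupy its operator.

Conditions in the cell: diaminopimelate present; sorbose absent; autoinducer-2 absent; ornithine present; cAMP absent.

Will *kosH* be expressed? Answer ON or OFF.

Ornithine is present, so LomP is active.
Autoinducer-2 is absent, so MibW is inactive.
With repressor LomP bound, *mibX* is not transcribed.
So MibX is not produced.
Sorbose is absent, so IrpH is inactive.
With no repressor bound, *temG* is transcribed.
So TemG is produced and active.
Diaminopimelate is present, so DulS is active.
No repressor is bound and DulS is active, so *temQ* is transcribed.
So TemQ is produced and active.
cAMP is absent, so NolM is active.
No repressor is bound and NolM is active, so *temY* is transcribed.
So TemY is produced and active.
Activator TemG is present, so *kosH* is transcribed.

ON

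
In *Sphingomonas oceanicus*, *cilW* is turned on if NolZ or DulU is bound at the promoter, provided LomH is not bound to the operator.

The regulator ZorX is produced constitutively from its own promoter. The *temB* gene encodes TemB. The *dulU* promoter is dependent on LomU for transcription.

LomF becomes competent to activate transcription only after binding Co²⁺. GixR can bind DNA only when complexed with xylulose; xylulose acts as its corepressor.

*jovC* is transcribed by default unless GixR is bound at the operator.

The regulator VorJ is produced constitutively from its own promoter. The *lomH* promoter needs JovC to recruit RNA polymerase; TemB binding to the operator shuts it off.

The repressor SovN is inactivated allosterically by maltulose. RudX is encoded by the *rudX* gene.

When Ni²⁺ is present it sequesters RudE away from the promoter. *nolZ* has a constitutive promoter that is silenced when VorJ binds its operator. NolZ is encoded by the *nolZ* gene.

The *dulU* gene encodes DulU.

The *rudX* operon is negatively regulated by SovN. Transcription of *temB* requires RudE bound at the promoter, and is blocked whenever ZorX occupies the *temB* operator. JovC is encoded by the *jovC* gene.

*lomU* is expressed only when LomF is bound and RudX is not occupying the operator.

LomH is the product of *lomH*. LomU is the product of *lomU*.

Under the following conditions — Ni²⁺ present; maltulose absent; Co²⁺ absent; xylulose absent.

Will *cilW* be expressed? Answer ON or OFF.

VorJ is produced constitutively and is active.
With repressor VorJ bound, *nolZ* is not transcribed.
So NolZ is not produced.
Co²⁺ is absent, so LomF is inactive.
Maltulose is absent, so SovN is active.
With repressor SovN bound, *rudX* is not transcribed.
So RudX is not produced.
Required activator LomF is absent, so *lomU* is not transcribed.
So LomU is not produced.
Required activator LomU is absent, so *dulU* is not transcribed.
So DulU is not produced.
Ni²⁺ is present, so RudE is inactive.
ZorX is produced constitutively and is active.
With repressor ZorX bound, *temB* is not transcribed.
So TemB is not produced.
Xylulose is absent, so GixR is inactive.
With no repressor bound, *jovC* is transcribed.
So JovC is produced and active.
No repressor is bound and JovC is active, so *lomH* is transcribed.
So LomH is produced and active.
With repressor LomH bound, *cilW* is not transcribed.

OFF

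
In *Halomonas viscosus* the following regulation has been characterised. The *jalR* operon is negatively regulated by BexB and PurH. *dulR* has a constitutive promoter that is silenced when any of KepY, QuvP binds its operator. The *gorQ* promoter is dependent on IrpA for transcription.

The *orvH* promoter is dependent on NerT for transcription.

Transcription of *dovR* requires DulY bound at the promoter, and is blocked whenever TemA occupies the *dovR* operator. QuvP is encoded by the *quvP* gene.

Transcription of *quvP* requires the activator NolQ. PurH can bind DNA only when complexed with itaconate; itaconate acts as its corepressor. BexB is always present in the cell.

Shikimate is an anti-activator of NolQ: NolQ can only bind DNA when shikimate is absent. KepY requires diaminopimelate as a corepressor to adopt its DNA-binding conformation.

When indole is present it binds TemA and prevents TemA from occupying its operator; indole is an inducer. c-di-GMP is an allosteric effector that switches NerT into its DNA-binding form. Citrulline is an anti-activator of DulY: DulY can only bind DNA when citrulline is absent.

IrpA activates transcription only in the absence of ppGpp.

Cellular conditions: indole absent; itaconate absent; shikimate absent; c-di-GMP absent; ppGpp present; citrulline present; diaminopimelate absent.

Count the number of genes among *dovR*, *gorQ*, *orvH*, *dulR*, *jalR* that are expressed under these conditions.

Indole is absent, so TemA is active.
Citrulline is present, so DulY is inactive.
With repressor TemA bound, *dovR* is not transcribed.
→ *dovR* is OFF.
ppGpp is present, so IrpA is inactive.
Required activator IrpA is absent, so *gorQ* is not transcribed.
→ *gorQ* is OFF.
c-di-GMP is absent, so NerT is inactive.
Required activator NerT is absent, so *orvH* is not transcribed.
→ *orvH* is OFF.
Diaminopimelate is absent, so KepY is inactive.
Shikimate is absent, so NolQ is active.
No repressor is bound and NolQ is active, so *quvP* is transcribed.
So QuvP is produced and active.
With repressor QuvP bound, *dulR* is not transcribed.
→ *dulR* is OFF.
BexB is produced constitutively and is active.
Itaconate is absent, so PurH is inactive.
With repressor BexB bound, *jalR* is not transcribed.
→ *jalR* is OFF.
0 of the 5 genes are transcribed.

0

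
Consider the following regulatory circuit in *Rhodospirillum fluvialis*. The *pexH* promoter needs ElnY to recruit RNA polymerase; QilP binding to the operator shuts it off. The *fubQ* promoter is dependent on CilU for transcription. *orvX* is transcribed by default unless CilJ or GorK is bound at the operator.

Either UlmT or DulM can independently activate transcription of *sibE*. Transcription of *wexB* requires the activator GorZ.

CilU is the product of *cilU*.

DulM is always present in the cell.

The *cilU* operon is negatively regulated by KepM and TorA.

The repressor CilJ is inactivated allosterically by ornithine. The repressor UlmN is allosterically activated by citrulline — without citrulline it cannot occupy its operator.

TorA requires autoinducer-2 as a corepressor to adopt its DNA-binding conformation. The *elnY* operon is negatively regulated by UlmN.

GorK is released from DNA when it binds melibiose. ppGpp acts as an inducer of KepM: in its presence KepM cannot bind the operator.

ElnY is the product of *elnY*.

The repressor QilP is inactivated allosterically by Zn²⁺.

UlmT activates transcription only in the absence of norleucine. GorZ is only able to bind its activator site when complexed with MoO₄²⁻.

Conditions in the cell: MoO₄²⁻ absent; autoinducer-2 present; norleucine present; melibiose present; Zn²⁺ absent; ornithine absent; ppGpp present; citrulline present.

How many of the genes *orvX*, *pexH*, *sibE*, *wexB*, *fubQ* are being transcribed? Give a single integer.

Ornithine is absent, so CilJ is active.
Melibiose is present, so GorK is inactive.
With repressor CilJ bound, *orvX* is not transcribed.
→ *orvX* is OFF.
Citrulline is present, so UlmN is active.
With repressor UlmN bound, *elnY* is not transcribed.
So ElnY is not produced.
Zn²⁺ is absent, so QilP is active.
With repressor QilP bound, *pexH* is not transcribed.
→ *pexH* is OFF.
Norleucine is present, so UlmT is inactive.
DulM is produced constitutively and is active.
Activator DulM is present, so *sibE* is transcribed.
→ *sibE* is ON.
MoO₄²⁻ is absent, so GorZ is inactive.
Required activator GorZ is absent, so *wexB* is not transcribed.
→ *wexB* is OFF.
ppGpp is present, so KepM is inactive.
Autoinducer-2 is present, so TorA is active.
With repressor TorA bound, *cilU* is not transcribed.
So CilU is not produced.
Required activator CilU is absent, so *fubQ* is not transcribed.
→ *fubQ* is OFF.
1 of the 5 genes is transcribed.

1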